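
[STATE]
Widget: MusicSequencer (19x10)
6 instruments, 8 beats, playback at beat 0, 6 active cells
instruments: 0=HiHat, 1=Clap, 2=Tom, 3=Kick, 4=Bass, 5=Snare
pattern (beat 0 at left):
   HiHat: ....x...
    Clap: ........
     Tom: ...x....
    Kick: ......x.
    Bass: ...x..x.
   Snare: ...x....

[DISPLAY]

      ▼1234567     
 HiHat····█···     
  Clap········     
   Tom···█····     
  Kick······█·     
  Bass···█··█·     
 Snare···█····     
                   
                   
                   


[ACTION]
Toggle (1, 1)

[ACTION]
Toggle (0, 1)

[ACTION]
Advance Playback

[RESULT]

      0▼234567     
 HiHat·█··█···     
  Clap·█······     
   Tom···█····     
  Kick······█·     
  Bass···█··█·     
 Snare···█····     
                   
                   
                   


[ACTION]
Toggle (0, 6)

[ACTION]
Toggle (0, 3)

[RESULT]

      0▼234567     
 HiHat·█·██·█·     
  Clap·█······     
   Tom···█····     
  Kick······█·     
  Bass···█··█·     
 Snare···█····     
                   
                   
                   


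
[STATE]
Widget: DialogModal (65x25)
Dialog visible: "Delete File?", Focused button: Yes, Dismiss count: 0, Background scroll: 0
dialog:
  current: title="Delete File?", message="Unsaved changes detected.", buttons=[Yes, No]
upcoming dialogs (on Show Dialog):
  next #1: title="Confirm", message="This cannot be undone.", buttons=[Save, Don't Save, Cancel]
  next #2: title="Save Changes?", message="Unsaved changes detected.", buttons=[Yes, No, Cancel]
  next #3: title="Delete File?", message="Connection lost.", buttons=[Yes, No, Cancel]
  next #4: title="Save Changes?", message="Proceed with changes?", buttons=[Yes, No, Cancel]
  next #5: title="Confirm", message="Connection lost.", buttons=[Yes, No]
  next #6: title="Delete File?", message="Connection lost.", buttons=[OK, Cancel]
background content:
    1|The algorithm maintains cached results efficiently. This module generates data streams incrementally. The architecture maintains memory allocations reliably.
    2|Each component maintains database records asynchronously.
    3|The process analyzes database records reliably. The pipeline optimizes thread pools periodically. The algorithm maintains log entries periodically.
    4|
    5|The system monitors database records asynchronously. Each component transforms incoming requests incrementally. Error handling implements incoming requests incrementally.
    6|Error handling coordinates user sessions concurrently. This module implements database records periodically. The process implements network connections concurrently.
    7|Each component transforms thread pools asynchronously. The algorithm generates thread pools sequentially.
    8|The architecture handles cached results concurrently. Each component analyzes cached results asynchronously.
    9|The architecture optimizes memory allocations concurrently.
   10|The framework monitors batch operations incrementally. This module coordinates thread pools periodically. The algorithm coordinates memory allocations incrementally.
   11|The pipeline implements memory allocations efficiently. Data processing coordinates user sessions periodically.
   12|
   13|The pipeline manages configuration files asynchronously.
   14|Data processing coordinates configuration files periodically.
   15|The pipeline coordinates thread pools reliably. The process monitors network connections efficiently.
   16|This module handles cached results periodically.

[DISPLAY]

The algorithm maintains cached results efficiently. This module g
Each component maintains database records asynchronously.        
The process analyzes database records reliably. The pipeline opti
                                                                 
The system monitors database records asynchronously. Each compone
Error handling coordinates user sessions concurrently. This modul
Each component transforms thread pools asynchronously. The algori
The architecture handles cached results concurrently. Each compon
The architecture optimizes memory allocations concurrently.      
The framework monitors batch operations incrementally. This modul
The pipeline imple┌───────────────────────────┐ciently. Data proc
                  │        Delete File?       │                  
The pipeline manag│ Unsaved changes detected. │ronously.         
Data processing co│         [Yes]  No         │ periodically.    
The pipeline coord└───────────────────────────┘ The process monit
This module handles cached results periodically.                 
                                                                 
                                                                 
                                                                 
                                                                 
                                                                 
                                                                 
                                                                 
                                                                 
                                                                 


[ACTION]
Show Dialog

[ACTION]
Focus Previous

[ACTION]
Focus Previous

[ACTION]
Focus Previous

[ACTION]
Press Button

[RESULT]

The algorithm maintains cached results efficiently. This module g
Each component maintains database records asynchronously.        
The process analyzes database records reliably. The pipeline opti
                                                                 
The system monitors database records asynchronously. Each compone
Error handling coordinates user sessions concurrently. This modul
Each component transforms thread pools asynchronously. The algori
The architecture handles cached results concurrently. Each compon
The architecture optimizes memory allocations concurrently.      
The framework monitors batch operations incrementally. This modul
The pipeline implements memory allocations efficiently. Data proc
                                                                 
The pipeline manages configuration files asynchronously.         
Data processing coordinates configuration files periodically.    
The pipeline coordinates thread pools reliably. The process monit
This module handles cached results periodically.                 
                                                                 
                                                                 
                                                                 
                                                                 
                                                                 
                                                                 
                                                                 
                                                                 
                                                                 


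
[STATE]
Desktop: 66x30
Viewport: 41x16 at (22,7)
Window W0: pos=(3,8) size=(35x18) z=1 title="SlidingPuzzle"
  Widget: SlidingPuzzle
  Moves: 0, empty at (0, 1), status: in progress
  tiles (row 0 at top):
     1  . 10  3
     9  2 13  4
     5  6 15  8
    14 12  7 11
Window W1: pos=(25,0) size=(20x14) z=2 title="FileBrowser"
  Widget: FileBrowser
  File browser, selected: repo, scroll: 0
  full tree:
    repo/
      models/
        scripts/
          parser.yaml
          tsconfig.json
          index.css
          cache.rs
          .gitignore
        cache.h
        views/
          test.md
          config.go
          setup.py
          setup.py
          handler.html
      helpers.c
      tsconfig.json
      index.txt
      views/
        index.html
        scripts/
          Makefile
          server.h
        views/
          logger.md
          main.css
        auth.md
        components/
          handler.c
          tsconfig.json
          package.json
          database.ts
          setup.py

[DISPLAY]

   ┃    index.txt     ┃                  
━━━┃    [+] views/    ┃                  
   ┃                  ┃                  
───┃                  ┃                  
──┐┃                  ┃                  
3 │┃                  ┃                  
──┤┗━━━━━━━━━━━━━━━━━━┛                  
4 │            ┃                         
──┤            ┃                         
8 │            ┃                         
──┤            ┃                         
1 │            ┃                         
──┘            ┃                         
               ┃                         
               ┃                         
               ┃                         


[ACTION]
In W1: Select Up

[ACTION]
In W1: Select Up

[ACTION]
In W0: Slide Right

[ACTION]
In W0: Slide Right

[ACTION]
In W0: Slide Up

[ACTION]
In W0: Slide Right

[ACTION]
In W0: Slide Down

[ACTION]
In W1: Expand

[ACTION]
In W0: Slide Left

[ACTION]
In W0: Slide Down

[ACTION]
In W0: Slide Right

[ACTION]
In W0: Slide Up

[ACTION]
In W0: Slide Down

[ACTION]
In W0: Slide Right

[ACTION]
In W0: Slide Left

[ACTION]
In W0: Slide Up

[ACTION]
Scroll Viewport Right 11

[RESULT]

┃    index.txt     ┃                     
┃    [+] views/    ┃                     
┃                  ┃                     
┃                  ┃                     
┃                  ┃                     
┃                  ┃                     
┗━━━━━━━━━━━━━━━━━━┛                     
            ┃                            
            ┃                            
            ┃                            
            ┃                            
            ┃                            
            ┃                            
            ┃                            
            ┃                            
            ┃                            


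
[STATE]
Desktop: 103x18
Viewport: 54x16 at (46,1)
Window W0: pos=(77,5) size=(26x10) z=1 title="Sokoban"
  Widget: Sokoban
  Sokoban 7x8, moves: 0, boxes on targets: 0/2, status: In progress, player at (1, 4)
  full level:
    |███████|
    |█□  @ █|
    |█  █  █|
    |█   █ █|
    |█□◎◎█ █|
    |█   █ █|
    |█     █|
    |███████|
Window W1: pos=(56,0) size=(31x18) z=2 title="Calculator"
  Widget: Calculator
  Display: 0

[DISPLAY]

          ┃ Calculator                  ┃             
          ┠─────────────────────────────┨             
          ┃                            0┃             
          ┃┌───┬───┬───┬───┐            ┃             
          ┃│ 7 │ 8 │ 9 │ ÷ │            ┃━━━━━━━━━━━━━
          ┃├───┼───┼───┼───┤            ┃             
          ┃│ 4 │ 5 │ 6 │ × │            ┃─────────────
          ┃├───┼───┼───┼───┤            ┃             
          ┃│ 1 │ 2 │ 3 │ - │            ┃             
          ┃├───┼───┼───┼───┤            ┃             
          ┃│ 0 │ . │ = │ + │            ┃             
          ┃├───┼───┼───┼───┤            ┃             
          ┃│ C │ MC│ MR│ M+│            ┃             
          ┃└───┴───┴───┴───┘            ┃━━━━━━━━━━━━━
          ┃                             ┃             
          ┃                             ┃             


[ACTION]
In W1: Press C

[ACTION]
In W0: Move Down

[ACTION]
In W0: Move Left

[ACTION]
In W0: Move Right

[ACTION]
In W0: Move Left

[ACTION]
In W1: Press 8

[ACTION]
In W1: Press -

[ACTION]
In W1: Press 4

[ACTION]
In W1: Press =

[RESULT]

          ┃ Calculator                  ┃             
          ┠─────────────────────────────┨             
          ┃                            4┃             
          ┃┌───┬───┬───┬───┐            ┃             
          ┃│ 7 │ 8 │ 9 │ ÷ │            ┃━━━━━━━━━━━━━
          ┃├───┼───┼───┼───┤            ┃             
          ┃│ 4 │ 5 │ 6 │ × │            ┃─────────────
          ┃├───┼───┼───┼───┤            ┃             
          ┃│ 1 │ 2 │ 3 │ - │            ┃             
          ┃├───┼───┼───┼───┤            ┃             
          ┃│ 0 │ . │ = │ + │            ┃             
          ┃├───┼───┼───┼───┤            ┃             
          ┃│ C │ MC│ MR│ M+│            ┃             
          ┃└───┴───┴───┴───┘            ┃━━━━━━━━━━━━━
          ┃                             ┃             
          ┃                             ┃             


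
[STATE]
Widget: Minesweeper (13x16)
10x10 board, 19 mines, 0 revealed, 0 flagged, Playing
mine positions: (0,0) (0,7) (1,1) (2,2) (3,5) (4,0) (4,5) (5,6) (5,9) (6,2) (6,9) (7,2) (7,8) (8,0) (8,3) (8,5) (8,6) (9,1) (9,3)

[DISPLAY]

■■■■■■■■■■   
■■■■■■■■■■   
■■■■■■■■■■   
■■■■■■■■■■   
■■■■■■■■■■   
■■■■■■■■■■   
■■■■■■■■■■   
■■■■■■■■■■   
■■■■■■■■■■   
■■■■■■■■■■   
             
             
             
             
             
             


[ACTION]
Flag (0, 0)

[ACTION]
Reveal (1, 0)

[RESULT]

⚑■■■■■■■■■   
2■■■■■■■■■   
■■■■■■■■■■   
■■■■■■■■■■   
■■■■■■■■■■   
■■■■■■■■■■   
■■■■■■■■■■   
■■■■■■■■■■   
■■■■■■■■■■   
■■■■■■■■■■   
             
             
             
             
             
             


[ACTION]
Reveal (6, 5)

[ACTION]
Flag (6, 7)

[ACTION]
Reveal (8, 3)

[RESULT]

✹■■■■■■✹■■   
2✹■■■■■■■■   
■■✹■■■■■■■   
■■■■■✹■■■■   
✹■■■■✹■■■■   
■■■■■■✹■■✹   
■■✹■■1■⚑■✹   
■■✹■■■■■✹■   
✹■■✹■✹✹■■■   
■✹■✹■■■■■■   
             
             
             
             
             
             


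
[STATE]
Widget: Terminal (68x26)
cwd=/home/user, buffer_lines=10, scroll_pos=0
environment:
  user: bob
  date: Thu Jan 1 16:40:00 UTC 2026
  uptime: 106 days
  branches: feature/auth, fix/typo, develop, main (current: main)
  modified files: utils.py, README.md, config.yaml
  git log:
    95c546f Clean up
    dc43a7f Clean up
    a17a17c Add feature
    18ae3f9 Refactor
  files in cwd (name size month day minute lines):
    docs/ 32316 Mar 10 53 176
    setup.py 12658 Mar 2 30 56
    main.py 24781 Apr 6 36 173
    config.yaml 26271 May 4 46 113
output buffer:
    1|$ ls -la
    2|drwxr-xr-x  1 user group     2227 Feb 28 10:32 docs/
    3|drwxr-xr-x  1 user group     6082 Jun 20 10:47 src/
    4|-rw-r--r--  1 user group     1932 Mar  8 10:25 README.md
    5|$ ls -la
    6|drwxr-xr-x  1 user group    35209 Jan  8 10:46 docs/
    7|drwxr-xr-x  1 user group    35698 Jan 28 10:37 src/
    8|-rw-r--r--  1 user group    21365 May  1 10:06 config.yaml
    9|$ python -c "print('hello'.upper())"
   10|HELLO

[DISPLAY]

$ ls -la                                                            
drwxr-xr-x  1 user group     2227 Feb 28 10:32 docs/                
drwxr-xr-x  1 user group     6082 Jun 20 10:47 src/                 
-rw-r--r--  1 user group     1932 Mar  8 10:25 README.md            
$ ls -la                                                            
drwxr-xr-x  1 user group    35209 Jan  8 10:46 docs/                
drwxr-xr-x  1 user group    35698 Jan 28 10:37 src/                 
-rw-r--r--  1 user group    21365 May  1 10:06 config.yaml          
$ python -c "print('hello'.upper())"                                
HELLO                                                               
$ █                                                                 
                                                                    
                                                                    
                                                                    
                                                                    
                                                                    
                                                                    
                                                                    
                                                                    
                                                                    
                                                                    
                                                                    
                                                                    
                                                                    
                                                                    
                                                                    


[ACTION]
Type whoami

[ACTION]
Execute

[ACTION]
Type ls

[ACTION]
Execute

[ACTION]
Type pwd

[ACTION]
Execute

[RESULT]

$ ls -la                                                            
drwxr-xr-x  1 user group     2227 Feb 28 10:32 docs/                
drwxr-xr-x  1 user group     6082 Jun 20 10:47 src/                 
-rw-r--r--  1 user group     1932 Mar  8 10:25 README.md            
$ ls -la                                                            
drwxr-xr-x  1 user group    35209 Jan  8 10:46 docs/                
drwxr-xr-x  1 user group    35698 Jan 28 10:37 src/                 
-rw-r--r--  1 user group    21365 May  1 10:06 config.yaml          
$ python -c "print('hello'.upper())"                                
HELLO                                                               
$ whoami                                                            
bob                                                                 
$ ls                                                                
docs/  setup.py  main.py  config.yaml                               
$ pwd                                                               
/home/user                                                          
$ █                                                                 
                                                                    
                                                                    
                                                                    
                                                                    
                                                                    
                                                                    
                                                                    
                                                                    
                                                                    


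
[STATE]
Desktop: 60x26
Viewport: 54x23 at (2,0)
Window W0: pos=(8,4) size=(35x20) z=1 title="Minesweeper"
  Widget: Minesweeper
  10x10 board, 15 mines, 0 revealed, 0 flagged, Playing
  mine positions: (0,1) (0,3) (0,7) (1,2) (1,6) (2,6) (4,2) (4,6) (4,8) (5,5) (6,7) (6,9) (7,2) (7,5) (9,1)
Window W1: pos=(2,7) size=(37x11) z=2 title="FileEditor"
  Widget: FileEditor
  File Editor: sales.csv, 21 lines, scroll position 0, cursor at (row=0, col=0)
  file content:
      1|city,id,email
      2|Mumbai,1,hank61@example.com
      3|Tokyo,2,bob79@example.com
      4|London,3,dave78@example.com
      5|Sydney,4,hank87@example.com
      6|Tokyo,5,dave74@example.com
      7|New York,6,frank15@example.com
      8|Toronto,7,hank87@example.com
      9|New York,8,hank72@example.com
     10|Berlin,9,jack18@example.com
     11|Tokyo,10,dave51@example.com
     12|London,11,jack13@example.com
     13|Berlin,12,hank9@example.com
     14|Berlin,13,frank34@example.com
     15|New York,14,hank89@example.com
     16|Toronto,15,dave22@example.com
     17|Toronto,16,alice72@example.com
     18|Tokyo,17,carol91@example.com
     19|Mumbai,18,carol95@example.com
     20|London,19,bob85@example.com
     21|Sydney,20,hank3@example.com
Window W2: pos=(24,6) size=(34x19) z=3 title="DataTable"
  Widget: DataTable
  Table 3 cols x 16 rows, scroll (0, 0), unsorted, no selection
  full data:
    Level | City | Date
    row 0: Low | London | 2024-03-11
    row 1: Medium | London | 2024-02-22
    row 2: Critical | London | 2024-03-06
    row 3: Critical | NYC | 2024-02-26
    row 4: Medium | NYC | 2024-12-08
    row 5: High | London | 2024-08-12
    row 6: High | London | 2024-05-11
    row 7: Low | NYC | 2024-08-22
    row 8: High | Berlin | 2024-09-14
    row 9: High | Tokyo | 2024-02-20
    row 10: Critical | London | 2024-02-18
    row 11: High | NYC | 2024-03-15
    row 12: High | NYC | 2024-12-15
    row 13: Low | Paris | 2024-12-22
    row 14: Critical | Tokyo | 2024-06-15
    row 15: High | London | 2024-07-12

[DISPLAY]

                                                      
                                                      
                                                      
                                                      
      ┏━━━━━━━━━━━━━━━━━━━━━━━━━━━━━━━━━┓             
      ┃ Minesweeper                     ┃             
      ┠───────────────┏━━━━━━━━━━━━━━━━━━━━━━━━━━━━━━━
┏━━━━━━━━━━━━━━━━━━━━━┃ DataTable                     
┃ FileEditor          ┠───────────────────────────────
┠─────────────────────┃Level   │City  │Date           
┃█ity,id,email        ┃────────┼──────┼──────────     
┃Mumbai,1,hank61@examp┃Low     │London│2024-03-11     
┃Tokyo,2,bob79@example┃Medium  │London│2024-02-22     
┃London,3,dave78@examp┃Critical│London│2024-03-06     
┃Sydney,4,hank87@examp┃Critical│NYC   │2024-02-26     
┃Tokyo,5,dave74@exampl┃Medium  │NYC   │2024-12-08     
┃New York,6,frank15@ex┃High    │London│2024-08-12     
┗━━━━━━━━━━━━━━━━━━━━━┃High    │London│2024-05-11     
      ┃               ┃Low     │NYC   │2024-08-22     
      ┃               ┃High    │Berlin│2024-09-14     
      ┃               ┃High    │Tokyo │2024-02-20     
      ┃               ┃Critical│London│2024-02-18     
      ┃               ┃High    │NYC   │2024-03-15     


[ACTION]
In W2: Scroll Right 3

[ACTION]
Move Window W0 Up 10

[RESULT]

      ┏━━━━━━━━━━━━━━━━━━━━━━━━━━━━━━━━━┓             
      ┃ Minesweeper                     ┃             
      ┠─────────────────────────────────┨             
      ┃■■■■■■■■■■                       ┃             
      ┃■■■■■■■■■■                       ┃             
      ┃■■■■■■■■■■                       ┃             
      ┃■■■■■■■■■■     ┏━━━━━━━━━━━━━━━━━━━━━━━━━━━━━━━
┏━━━━━━━━━━━━━━━━━━━━━┃ DataTable                     
┃ FileEditor          ┠───────────────────────────────
┠─────────────────────┃Level   │City  │Date           
┃█ity,id,email        ┃────────┼──────┼──────────     
┃Mumbai,1,hank61@examp┃Low     │London│2024-03-11     
┃Tokyo,2,bob79@example┃Medium  │London│2024-02-22     
┃London,3,dave78@examp┃Critical│London│2024-03-06     
┃Sydney,4,hank87@examp┃Critical│NYC   │2024-02-26     
┃Tokyo,5,dave74@exampl┃Medium  │NYC   │2024-12-08     
┃New York,6,frank15@ex┃High    │London│2024-08-12     
┗━━━━━━━━━━━━━━━━━━━━━┃High    │London│2024-05-11     
      ┃               ┃Low     │NYC   │2024-08-22     
      ┗━━━━━━━━━━━━━━━┃High    │Berlin│2024-09-14     
                      ┃High    │Tokyo │2024-02-20     
                      ┃Critical│London│2024-02-18     
                      ┃High    │NYC   │2024-03-15     


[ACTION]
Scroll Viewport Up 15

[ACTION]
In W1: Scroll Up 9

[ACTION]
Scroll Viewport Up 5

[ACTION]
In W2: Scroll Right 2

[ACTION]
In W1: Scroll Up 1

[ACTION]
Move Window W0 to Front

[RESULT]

      ┏━━━━━━━━━━━━━━━━━━━━━━━━━━━━━━━━━┓             
      ┃ Minesweeper                     ┃             
      ┠─────────────────────────────────┨             
      ┃■■■■■■■■■■                       ┃             
      ┃■■■■■■■■■■                       ┃             
      ┃■■■■■■■■■■                       ┃             
      ┃■■■■■■■■■■                       ┃━━━━━━━━━━━━━
┏━━━━━┃■■■■■■■■■■                       ┃             
┃ File┃■■■■■■■■■■                       ┃─────────────
┠─────┃■■■■■■■■■■                       ┃te           
┃█ity,┃■■■■■■■■■■                       ┃────────     
┃Mumba┃■■■■■■■■■■                       ┃24-03-11     
┃Tokyo┃■■■■■■■■■■                       ┃24-02-22     
┃Londo┃                                 ┃24-03-06     
┃Sydne┃                                 ┃24-02-26     
┃Tokyo┃                                 ┃24-12-08     
┃New Y┃                                 ┃24-08-12     
┗━━━━━┃                                 ┃24-05-11     
      ┃                                 ┃24-08-22     
      ┗━━━━━━━━━━━━━━━━━━━━━━━━━━━━━━━━━┛24-09-14     
                      ┃High    │Tokyo │2024-02-20     
                      ┃Critical│London│2024-02-18     
                      ┃High    │NYC   │2024-03-15     


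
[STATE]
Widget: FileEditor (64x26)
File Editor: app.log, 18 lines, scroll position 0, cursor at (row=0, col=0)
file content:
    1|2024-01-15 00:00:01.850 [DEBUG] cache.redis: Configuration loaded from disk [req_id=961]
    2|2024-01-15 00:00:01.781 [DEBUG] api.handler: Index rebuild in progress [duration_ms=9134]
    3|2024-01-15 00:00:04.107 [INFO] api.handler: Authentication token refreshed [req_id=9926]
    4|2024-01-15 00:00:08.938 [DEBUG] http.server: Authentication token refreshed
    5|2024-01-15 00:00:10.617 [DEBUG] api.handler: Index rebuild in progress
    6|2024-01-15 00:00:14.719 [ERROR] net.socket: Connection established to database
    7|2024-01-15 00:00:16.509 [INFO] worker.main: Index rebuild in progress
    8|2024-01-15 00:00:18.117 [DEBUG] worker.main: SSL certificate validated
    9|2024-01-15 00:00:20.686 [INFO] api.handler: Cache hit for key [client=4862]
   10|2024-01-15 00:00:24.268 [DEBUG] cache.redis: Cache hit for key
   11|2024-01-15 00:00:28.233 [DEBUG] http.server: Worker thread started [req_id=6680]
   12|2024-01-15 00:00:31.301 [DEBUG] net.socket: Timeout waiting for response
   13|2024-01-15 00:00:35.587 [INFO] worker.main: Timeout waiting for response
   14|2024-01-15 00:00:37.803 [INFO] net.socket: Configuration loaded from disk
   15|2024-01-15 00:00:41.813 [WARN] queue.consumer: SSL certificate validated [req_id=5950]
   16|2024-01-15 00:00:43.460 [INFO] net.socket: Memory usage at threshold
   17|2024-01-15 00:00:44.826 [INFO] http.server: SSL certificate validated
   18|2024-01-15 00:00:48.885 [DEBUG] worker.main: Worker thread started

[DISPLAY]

█024-01-15 00:00:01.850 [DEBUG] cache.redis: Configuration load▲
2024-01-15 00:00:01.781 [DEBUG] api.handler: Index rebuild in p█
2024-01-15 00:00:04.107 [INFO] api.handler: Authentication toke░
2024-01-15 00:00:08.938 [DEBUG] http.server: Authentication tok░
2024-01-15 00:00:10.617 [DEBUG] api.handler: Index rebuild in p░
2024-01-15 00:00:14.719 [ERROR] net.socket: Connection establis░
2024-01-15 00:00:16.509 [INFO] worker.main: Index rebuild in pr░
2024-01-15 00:00:18.117 [DEBUG] worker.main: SSL certificate va░
2024-01-15 00:00:20.686 [INFO] api.handler: Cache hit for key [░
2024-01-15 00:00:24.268 [DEBUG] cache.redis: Cache hit for key ░
2024-01-15 00:00:28.233 [DEBUG] http.server: Worker thread star░
2024-01-15 00:00:31.301 [DEBUG] net.socket: Timeout waiting for░
2024-01-15 00:00:35.587 [INFO] worker.main: Timeout waiting for░
2024-01-15 00:00:37.803 [INFO] net.socket: Configuration loaded░
2024-01-15 00:00:41.813 [WARN] queue.consumer: SSL certificate ░
2024-01-15 00:00:43.460 [INFO] net.socket: Memory usage at thre░
2024-01-15 00:00:44.826 [INFO] http.server: SSL certificate val░
2024-01-15 00:00:48.885 [DEBUG] worker.main: Worker thread star░
                                                               ░
                                                               ░
                                                               ░
                                                               ░
                                                               ░
                                                               ░
                                                               ░
                                                               ▼


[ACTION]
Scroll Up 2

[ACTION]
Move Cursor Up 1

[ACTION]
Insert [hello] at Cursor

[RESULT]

hello█024-01-15 00:00:01.850 [DEBUG] cache.redis: Configuration▲
2024-01-15 00:00:01.781 [DEBUG] api.handler: Index rebuild in p█
2024-01-15 00:00:04.107 [INFO] api.handler: Authentication toke░
2024-01-15 00:00:08.938 [DEBUG] http.server: Authentication tok░
2024-01-15 00:00:10.617 [DEBUG] api.handler: Index rebuild in p░
2024-01-15 00:00:14.719 [ERROR] net.socket: Connection establis░
2024-01-15 00:00:16.509 [INFO] worker.main: Index rebuild in pr░
2024-01-15 00:00:18.117 [DEBUG] worker.main: SSL certificate va░
2024-01-15 00:00:20.686 [INFO] api.handler: Cache hit for key [░
2024-01-15 00:00:24.268 [DEBUG] cache.redis: Cache hit for key ░
2024-01-15 00:00:28.233 [DEBUG] http.server: Worker thread star░
2024-01-15 00:00:31.301 [DEBUG] net.socket: Timeout waiting for░
2024-01-15 00:00:35.587 [INFO] worker.main: Timeout waiting for░
2024-01-15 00:00:37.803 [INFO] net.socket: Configuration loaded░
2024-01-15 00:00:41.813 [WARN] queue.consumer: SSL certificate ░
2024-01-15 00:00:43.460 [INFO] net.socket: Memory usage at thre░
2024-01-15 00:00:44.826 [INFO] http.server: SSL certificate val░
2024-01-15 00:00:48.885 [DEBUG] worker.main: Worker thread star░
                                                               ░
                                                               ░
                                                               ░
                                                               ░
                                                               ░
                                                               ░
                                                               ░
                                                               ▼


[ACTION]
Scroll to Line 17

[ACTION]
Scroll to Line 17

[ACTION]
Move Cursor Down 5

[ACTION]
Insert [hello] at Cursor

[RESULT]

hello2024-01-15 00:00:01.850 [DEBUG] cache.redis: Configuration▲
2024-01-15 00:00:01.781 [DEBUG] api.handler: Index rebuild in p█
2024-01-15 00:00:04.107 [INFO] api.handler: Authentication toke░
2024-01-15 00:00:08.938 [DEBUG] http.server: Authentication tok░
2024-01-15 00:00:10.617 [DEBUG] api.handler: Index rebuild in p░
2024-hello█1-15 00:00:14.719 [ERROR] net.socket: Connection est░
2024-01-15 00:00:16.509 [INFO] worker.main: Index rebuild in pr░
2024-01-15 00:00:18.117 [DEBUG] worker.main: SSL certificate va░
2024-01-15 00:00:20.686 [INFO] api.handler: Cache hit for key [░
2024-01-15 00:00:24.268 [DEBUG] cache.redis: Cache hit for key ░
2024-01-15 00:00:28.233 [DEBUG] http.server: Worker thread star░
2024-01-15 00:00:31.301 [DEBUG] net.socket: Timeout waiting for░
2024-01-15 00:00:35.587 [INFO] worker.main: Timeout waiting for░
2024-01-15 00:00:37.803 [INFO] net.socket: Configuration loaded░
2024-01-15 00:00:41.813 [WARN] queue.consumer: SSL certificate ░
2024-01-15 00:00:43.460 [INFO] net.socket: Memory usage at thre░
2024-01-15 00:00:44.826 [INFO] http.server: SSL certificate val░
2024-01-15 00:00:48.885 [DEBUG] worker.main: Worker thread star░
                                                               ░
                                                               ░
                                                               ░
                                                               ░
                                                               ░
                                                               ░
                                                               ░
                                                               ▼


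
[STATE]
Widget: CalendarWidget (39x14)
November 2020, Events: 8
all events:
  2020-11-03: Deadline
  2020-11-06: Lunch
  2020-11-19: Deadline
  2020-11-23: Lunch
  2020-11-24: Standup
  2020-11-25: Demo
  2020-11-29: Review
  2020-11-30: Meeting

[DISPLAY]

             November 2020             
Mo Tu We Th Fr Sa Su                   
                   1                   
 2  3*  4  5  6*  7  8                 
 9 10 11 12 13 14 15                   
16 17 18 19* 20 21 22                  
23* 24* 25* 26 27 28 29*               
30*                                    
                                       
                                       
                                       
                                       
                                       
                                       


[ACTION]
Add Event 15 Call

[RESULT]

             November 2020             
Mo Tu We Th Fr Sa Su                   
                   1                   
 2  3*  4  5  6*  7  8                 
 9 10 11 12 13 14 15*                  
16 17 18 19* 20 21 22                  
23* 24* 25* 26 27 28 29*               
30*                                    
                                       
                                       
                                       
                                       
                                       
                                       


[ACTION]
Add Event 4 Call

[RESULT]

             November 2020             
Mo Tu We Th Fr Sa Su                   
                   1                   
 2  3*  4*  5  6*  7  8                
 9 10 11 12 13 14 15*                  
16 17 18 19* 20 21 22                  
23* 24* 25* 26 27 28 29*               
30*                                    
                                       
                                       
                                       
                                       
                                       
                                       


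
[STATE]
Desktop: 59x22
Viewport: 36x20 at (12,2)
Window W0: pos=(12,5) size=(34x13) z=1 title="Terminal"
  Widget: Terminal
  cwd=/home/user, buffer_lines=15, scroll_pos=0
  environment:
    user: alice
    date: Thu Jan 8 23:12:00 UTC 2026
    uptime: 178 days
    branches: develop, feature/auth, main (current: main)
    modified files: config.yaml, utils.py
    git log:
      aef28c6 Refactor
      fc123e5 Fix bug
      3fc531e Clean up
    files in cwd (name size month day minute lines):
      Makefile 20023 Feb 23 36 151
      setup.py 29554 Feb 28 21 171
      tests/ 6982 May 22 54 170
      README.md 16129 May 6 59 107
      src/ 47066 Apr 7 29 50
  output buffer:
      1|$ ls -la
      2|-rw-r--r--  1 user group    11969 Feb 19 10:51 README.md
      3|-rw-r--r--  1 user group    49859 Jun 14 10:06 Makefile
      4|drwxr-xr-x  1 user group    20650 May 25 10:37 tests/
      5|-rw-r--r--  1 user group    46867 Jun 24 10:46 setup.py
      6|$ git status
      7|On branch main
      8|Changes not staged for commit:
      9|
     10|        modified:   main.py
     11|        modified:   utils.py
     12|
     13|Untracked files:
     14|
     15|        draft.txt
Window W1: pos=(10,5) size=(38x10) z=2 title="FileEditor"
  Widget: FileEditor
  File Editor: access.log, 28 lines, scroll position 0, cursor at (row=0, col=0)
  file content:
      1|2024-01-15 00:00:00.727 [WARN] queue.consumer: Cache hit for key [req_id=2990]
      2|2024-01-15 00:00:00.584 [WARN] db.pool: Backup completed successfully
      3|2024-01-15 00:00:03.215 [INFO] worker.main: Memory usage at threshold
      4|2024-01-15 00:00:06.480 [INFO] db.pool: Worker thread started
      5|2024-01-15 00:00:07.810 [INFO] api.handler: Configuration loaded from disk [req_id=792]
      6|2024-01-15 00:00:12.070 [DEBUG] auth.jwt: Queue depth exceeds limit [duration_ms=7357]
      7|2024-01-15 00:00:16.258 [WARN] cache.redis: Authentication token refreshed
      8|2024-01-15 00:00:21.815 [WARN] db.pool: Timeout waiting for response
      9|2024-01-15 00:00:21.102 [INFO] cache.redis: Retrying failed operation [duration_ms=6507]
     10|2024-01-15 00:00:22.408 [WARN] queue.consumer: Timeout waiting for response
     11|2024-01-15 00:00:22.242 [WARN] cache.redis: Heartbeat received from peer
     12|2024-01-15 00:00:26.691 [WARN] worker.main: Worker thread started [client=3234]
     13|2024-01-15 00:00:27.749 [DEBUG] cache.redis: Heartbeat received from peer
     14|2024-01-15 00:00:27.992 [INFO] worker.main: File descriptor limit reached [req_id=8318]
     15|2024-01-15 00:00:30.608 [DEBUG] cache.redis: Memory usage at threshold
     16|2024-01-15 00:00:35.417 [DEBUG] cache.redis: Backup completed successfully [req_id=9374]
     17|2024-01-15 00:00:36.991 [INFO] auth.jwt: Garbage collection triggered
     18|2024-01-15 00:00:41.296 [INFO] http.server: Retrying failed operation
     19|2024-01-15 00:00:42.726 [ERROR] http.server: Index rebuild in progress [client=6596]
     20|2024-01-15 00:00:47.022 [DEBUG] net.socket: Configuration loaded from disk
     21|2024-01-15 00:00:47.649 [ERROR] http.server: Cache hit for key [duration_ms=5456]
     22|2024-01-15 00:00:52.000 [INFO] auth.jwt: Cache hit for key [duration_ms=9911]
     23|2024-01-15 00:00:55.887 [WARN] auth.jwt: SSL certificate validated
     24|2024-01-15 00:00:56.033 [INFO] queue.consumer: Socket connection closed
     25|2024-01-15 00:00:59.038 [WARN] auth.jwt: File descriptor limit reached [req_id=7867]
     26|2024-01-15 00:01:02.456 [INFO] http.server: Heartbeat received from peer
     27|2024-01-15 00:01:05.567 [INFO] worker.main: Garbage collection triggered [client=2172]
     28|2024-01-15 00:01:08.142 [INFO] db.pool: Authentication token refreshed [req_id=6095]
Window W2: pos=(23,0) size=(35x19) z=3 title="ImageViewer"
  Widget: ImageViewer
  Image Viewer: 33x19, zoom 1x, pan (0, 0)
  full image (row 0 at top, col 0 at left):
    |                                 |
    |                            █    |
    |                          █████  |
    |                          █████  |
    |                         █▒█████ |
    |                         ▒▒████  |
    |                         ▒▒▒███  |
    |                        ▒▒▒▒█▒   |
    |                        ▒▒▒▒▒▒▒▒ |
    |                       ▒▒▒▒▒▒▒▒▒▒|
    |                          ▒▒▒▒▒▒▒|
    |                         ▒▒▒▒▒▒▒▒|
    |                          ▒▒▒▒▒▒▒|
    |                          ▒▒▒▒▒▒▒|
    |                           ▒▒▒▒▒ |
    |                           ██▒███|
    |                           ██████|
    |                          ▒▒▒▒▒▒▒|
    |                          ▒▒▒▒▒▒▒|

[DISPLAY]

           ┠────────────────────────
           ┃                        
           ┃                        
━━━━━━━━━━━┃                        
FileEditor ┃                        
───────────┃                        
024-01-15 0┃                        
024-01-15 0┃                        
024-01-15 0┃                        
024-01-15 0┃                        
024-01-15 0┃                       ▒
024-01-15 0┃                        
━━━━━━━━━━━┃                        
┃Changes no┃                        
┃          ┃                        
┗━━━━━━━━━━┃                        
           ┗━━━━━━━━━━━━━━━━━━━━━━━━
                                    
                                    
                                    


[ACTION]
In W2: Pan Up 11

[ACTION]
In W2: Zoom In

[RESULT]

           ┠────────────────────────
           ┃                        
           ┃                        
━━━━━━━━━━━┃                        
FileEditor ┃                        
───────────┃                        
024-01-15 0┃                        
024-01-15 0┃                        
024-01-15 0┃                        
024-01-15 0┃                        
024-01-15 0┃                        
024-01-15 0┃                        
━━━━━━━━━━━┃                        
┃Changes no┃                        
┃          ┃                        
┗━━━━━━━━━━┃                        
           ┗━━━━━━━━━━━━━━━━━━━━━━━━
                                    
                                    
                                    
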